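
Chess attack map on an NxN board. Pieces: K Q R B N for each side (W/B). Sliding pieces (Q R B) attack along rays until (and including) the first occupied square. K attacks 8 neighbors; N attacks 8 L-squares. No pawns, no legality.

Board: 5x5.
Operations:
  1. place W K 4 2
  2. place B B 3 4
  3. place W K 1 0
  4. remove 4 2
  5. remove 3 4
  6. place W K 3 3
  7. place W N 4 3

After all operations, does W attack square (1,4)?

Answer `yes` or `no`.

Op 1: place WK@(4,2)
Op 2: place BB@(3,4)
Op 3: place WK@(1,0)
Op 4: remove (4,2)
Op 5: remove (3,4)
Op 6: place WK@(3,3)
Op 7: place WN@(4,3)
Per-piece attacks for W:
  WK@(1,0): attacks (1,1) (2,0) (0,0) (2,1) (0,1)
  WK@(3,3): attacks (3,4) (3,2) (4,3) (2,3) (4,4) (4,2) (2,4) (2,2)
  WN@(4,3): attacks (2,4) (3,1) (2,2)
W attacks (1,4): no

Answer: no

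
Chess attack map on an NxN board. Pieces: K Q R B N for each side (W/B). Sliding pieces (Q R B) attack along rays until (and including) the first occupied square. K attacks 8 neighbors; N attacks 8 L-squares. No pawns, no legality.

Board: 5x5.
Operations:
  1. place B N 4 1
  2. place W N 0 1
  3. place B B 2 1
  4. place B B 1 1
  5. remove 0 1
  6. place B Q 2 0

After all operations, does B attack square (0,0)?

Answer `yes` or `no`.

Answer: yes

Derivation:
Op 1: place BN@(4,1)
Op 2: place WN@(0,1)
Op 3: place BB@(2,1)
Op 4: place BB@(1,1)
Op 5: remove (0,1)
Op 6: place BQ@(2,0)
Per-piece attacks for B:
  BB@(1,1): attacks (2,2) (3,3) (4,4) (2,0) (0,2) (0,0) [ray(1,-1) blocked at (2,0)]
  BQ@(2,0): attacks (2,1) (3,0) (4,0) (1,0) (0,0) (3,1) (4,2) (1,1) [ray(0,1) blocked at (2,1); ray(-1,1) blocked at (1,1)]
  BB@(2,1): attacks (3,2) (4,3) (3,0) (1,2) (0,3) (1,0)
  BN@(4,1): attacks (3,3) (2,2) (2,0)
B attacks (0,0): yes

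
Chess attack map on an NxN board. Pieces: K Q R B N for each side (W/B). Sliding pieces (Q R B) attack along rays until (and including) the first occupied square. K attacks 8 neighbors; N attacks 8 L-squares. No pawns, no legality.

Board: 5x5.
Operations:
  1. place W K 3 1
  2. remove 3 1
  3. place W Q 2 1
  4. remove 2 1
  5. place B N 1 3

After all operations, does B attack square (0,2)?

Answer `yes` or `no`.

Op 1: place WK@(3,1)
Op 2: remove (3,1)
Op 3: place WQ@(2,1)
Op 4: remove (2,1)
Op 5: place BN@(1,3)
Per-piece attacks for B:
  BN@(1,3): attacks (3,4) (2,1) (3,2) (0,1)
B attacks (0,2): no

Answer: no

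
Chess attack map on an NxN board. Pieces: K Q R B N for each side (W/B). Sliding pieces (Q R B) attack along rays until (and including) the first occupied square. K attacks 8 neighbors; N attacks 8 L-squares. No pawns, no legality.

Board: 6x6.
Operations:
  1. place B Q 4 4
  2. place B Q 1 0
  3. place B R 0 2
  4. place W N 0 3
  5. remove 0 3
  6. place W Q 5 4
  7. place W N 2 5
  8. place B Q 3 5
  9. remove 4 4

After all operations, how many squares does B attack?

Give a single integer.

Answer: 31

Derivation:
Op 1: place BQ@(4,4)
Op 2: place BQ@(1,0)
Op 3: place BR@(0,2)
Op 4: place WN@(0,3)
Op 5: remove (0,3)
Op 6: place WQ@(5,4)
Op 7: place WN@(2,5)
Op 8: place BQ@(3,5)
Op 9: remove (4,4)
Per-piece attacks for B:
  BR@(0,2): attacks (0,3) (0,4) (0,5) (0,1) (0,0) (1,2) (2,2) (3,2) (4,2) (5,2)
  BQ@(1,0): attacks (1,1) (1,2) (1,3) (1,4) (1,5) (2,0) (3,0) (4,0) (5,0) (0,0) (2,1) (3,2) (4,3) (5,4) (0,1) [ray(1,1) blocked at (5,4)]
  BQ@(3,5): attacks (3,4) (3,3) (3,2) (3,1) (3,0) (4,5) (5,5) (2,5) (4,4) (5,3) (2,4) (1,3) (0,2) [ray(-1,0) blocked at (2,5); ray(-1,-1) blocked at (0,2)]
Union (31 distinct): (0,0) (0,1) (0,2) (0,3) (0,4) (0,5) (1,1) (1,2) (1,3) (1,4) (1,5) (2,0) (2,1) (2,2) (2,4) (2,5) (3,0) (3,1) (3,2) (3,3) (3,4) (4,0) (4,2) (4,3) (4,4) (4,5) (5,0) (5,2) (5,3) (5,4) (5,5)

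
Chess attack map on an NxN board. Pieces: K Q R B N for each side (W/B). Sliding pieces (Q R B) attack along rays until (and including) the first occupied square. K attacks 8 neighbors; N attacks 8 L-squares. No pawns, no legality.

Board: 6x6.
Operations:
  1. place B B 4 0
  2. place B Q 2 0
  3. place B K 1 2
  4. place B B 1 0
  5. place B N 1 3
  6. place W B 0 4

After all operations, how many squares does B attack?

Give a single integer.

Op 1: place BB@(4,0)
Op 2: place BQ@(2,0)
Op 3: place BK@(1,2)
Op 4: place BB@(1,0)
Op 5: place BN@(1,3)
Op 6: place WB@(0,4)
Per-piece attacks for B:
  BB@(1,0): attacks (2,1) (3,2) (4,3) (5,4) (0,1)
  BK@(1,2): attacks (1,3) (1,1) (2,2) (0,2) (2,3) (2,1) (0,3) (0,1)
  BN@(1,3): attacks (2,5) (3,4) (0,5) (2,1) (3,2) (0,1)
  BQ@(2,0): attacks (2,1) (2,2) (2,3) (2,4) (2,5) (3,0) (4,0) (1,0) (3,1) (4,2) (5,3) (1,1) (0,2) [ray(1,0) blocked at (4,0); ray(-1,0) blocked at (1,0)]
  BB@(4,0): attacks (5,1) (3,1) (2,2) (1,3) [ray(-1,1) blocked at (1,3)]
Union (22 distinct): (0,1) (0,2) (0,3) (0,5) (1,0) (1,1) (1,3) (2,1) (2,2) (2,3) (2,4) (2,5) (3,0) (3,1) (3,2) (3,4) (4,0) (4,2) (4,3) (5,1) (5,3) (5,4)

Answer: 22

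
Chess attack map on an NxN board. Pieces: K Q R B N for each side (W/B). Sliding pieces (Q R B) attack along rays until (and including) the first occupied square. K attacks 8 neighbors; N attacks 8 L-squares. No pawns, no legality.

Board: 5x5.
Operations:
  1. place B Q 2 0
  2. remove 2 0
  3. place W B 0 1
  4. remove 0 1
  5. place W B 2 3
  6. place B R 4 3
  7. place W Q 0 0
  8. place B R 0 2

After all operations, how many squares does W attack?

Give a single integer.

Op 1: place BQ@(2,0)
Op 2: remove (2,0)
Op 3: place WB@(0,1)
Op 4: remove (0,1)
Op 5: place WB@(2,3)
Op 6: place BR@(4,3)
Op 7: place WQ@(0,0)
Op 8: place BR@(0,2)
Per-piece attacks for W:
  WQ@(0,0): attacks (0,1) (0,2) (1,0) (2,0) (3,0) (4,0) (1,1) (2,2) (3,3) (4,4) [ray(0,1) blocked at (0,2)]
  WB@(2,3): attacks (3,4) (3,2) (4,1) (1,4) (1,2) (0,1)
Union (15 distinct): (0,1) (0,2) (1,0) (1,1) (1,2) (1,4) (2,0) (2,2) (3,0) (3,2) (3,3) (3,4) (4,0) (4,1) (4,4)

Answer: 15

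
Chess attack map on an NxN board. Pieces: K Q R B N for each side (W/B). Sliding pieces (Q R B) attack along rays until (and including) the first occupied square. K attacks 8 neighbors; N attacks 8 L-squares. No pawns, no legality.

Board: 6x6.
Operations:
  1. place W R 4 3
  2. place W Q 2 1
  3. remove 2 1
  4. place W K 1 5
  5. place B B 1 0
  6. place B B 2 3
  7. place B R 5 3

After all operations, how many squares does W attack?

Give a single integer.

Op 1: place WR@(4,3)
Op 2: place WQ@(2,1)
Op 3: remove (2,1)
Op 4: place WK@(1,5)
Op 5: place BB@(1,0)
Op 6: place BB@(2,3)
Op 7: place BR@(5,3)
Per-piece attacks for W:
  WK@(1,5): attacks (1,4) (2,5) (0,5) (2,4) (0,4)
  WR@(4,3): attacks (4,4) (4,5) (4,2) (4,1) (4,0) (5,3) (3,3) (2,3) [ray(1,0) blocked at (5,3); ray(-1,0) blocked at (2,3)]
Union (13 distinct): (0,4) (0,5) (1,4) (2,3) (2,4) (2,5) (3,3) (4,0) (4,1) (4,2) (4,4) (4,5) (5,3)

Answer: 13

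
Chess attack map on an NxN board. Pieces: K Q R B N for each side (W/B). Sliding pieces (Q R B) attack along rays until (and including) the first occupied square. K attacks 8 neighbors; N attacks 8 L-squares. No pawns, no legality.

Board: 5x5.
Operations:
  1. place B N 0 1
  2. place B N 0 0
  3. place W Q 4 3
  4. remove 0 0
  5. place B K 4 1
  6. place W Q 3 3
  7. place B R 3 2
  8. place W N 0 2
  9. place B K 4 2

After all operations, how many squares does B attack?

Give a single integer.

Op 1: place BN@(0,1)
Op 2: place BN@(0,0)
Op 3: place WQ@(4,3)
Op 4: remove (0,0)
Op 5: place BK@(4,1)
Op 6: place WQ@(3,3)
Op 7: place BR@(3,2)
Op 8: place WN@(0,2)
Op 9: place BK@(4,2)
Per-piece attacks for B:
  BN@(0,1): attacks (1,3) (2,2) (2,0)
  BR@(3,2): attacks (3,3) (3,1) (3,0) (4,2) (2,2) (1,2) (0,2) [ray(0,1) blocked at (3,3); ray(1,0) blocked at (4,2); ray(-1,0) blocked at (0,2)]
  BK@(4,1): attacks (4,2) (4,0) (3,1) (3,2) (3,0)
  BK@(4,2): attacks (4,3) (4,1) (3,2) (3,3) (3,1)
Union (13 distinct): (0,2) (1,2) (1,3) (2,0) (2,2) (3,0) (3,1) (3,2) (3,3) (4,0) (4,1) (4,2) (4,3)

Answer: 13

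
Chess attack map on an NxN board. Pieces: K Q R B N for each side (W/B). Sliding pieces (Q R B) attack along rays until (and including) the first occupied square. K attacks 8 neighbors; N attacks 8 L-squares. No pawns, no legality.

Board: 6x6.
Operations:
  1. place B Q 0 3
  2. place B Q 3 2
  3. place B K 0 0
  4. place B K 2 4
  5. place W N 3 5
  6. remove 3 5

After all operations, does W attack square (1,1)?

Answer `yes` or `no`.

Answer: no

Derivation:
Op 1: place BQ@(0,3)
Op 2: place BQ@(3,2)
Op 3: place BK@(0,0)
Op 4: place BK@(2,4)
Op 5: place WN@(3,5)
Op 6: remove (3,5)
Per-piece attacks for W:
W attacks (1,1): no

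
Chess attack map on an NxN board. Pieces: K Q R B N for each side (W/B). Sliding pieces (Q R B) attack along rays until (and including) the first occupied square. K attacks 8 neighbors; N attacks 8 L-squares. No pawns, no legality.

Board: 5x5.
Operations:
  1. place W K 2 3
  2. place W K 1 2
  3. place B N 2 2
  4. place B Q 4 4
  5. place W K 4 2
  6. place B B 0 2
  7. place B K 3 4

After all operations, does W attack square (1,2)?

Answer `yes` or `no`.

Op 1: place WK@(2,3)
Op 2: place WK@(1,2)
Op 3: place BN@(2,2)
Op 4: place BQ@(4,4)
Op 5: place WK@(4,2)
Op 6: place BB@(0,2)
Op 7: place BK@(3,4)
Per-piece attacks for W:
  WK@(1,2): attacks (1,3) (1,1) (2,2) (0,2) (2,3) (2,1) (0,3) (0,1)
  WK@(2,3): attacks (2,4) (2,2) (3,3) (1,3) (3,4) (3,2) (1,4) (1,2)
  WK@(4,2): attacks (4,3) (4,1) (3,2) (3,3) (3,1)
W attacks (1,2): yes

Answer: yes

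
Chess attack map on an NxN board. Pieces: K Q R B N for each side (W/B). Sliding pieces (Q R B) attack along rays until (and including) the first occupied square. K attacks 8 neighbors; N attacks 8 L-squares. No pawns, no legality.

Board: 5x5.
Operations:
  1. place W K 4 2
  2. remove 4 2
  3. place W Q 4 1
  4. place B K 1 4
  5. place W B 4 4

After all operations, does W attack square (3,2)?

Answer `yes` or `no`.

Op 1: place WK@(4,2)
Op 2: remove (4,2)
Op 3: place WQ@(4,1)
Op 4: place BK@(1,4)
Op 5: place WB@(4,4)
Per-piece attacks for W:
  WQ@(4,1): attacks (4,2) (4,3) (4,4) (4,0) (3,1) (2,1) (1,1) (0,1) (3,2) (2,3) (1,4) (3,0) [ray(0,1) blocked at (4,4); ray(-1,1) blocked at (1,4)]
  WB@(4,4): attacks (3,3) (2,2) (1,1) (0,0)
W attacks (3,2): yes

Answer: yes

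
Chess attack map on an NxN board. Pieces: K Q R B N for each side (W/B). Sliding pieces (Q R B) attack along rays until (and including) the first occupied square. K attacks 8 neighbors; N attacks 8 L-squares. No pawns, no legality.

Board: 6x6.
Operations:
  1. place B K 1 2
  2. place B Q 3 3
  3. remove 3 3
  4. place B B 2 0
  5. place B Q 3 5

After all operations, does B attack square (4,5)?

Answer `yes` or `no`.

Answer: yes

Derivation:
Op 1: place BK@(1,2)
Op 2: place BQ@(3,3)
Op 3: remove (3,3)
Op 4: place BB@(2,0)
Op 5: place BQ@(3,5)
Per-piece attacks for B:
  BK@(1,2): attacks (1,3) (1,1) (2,2) (0,2) (2,3) (2,1) (0,3) (0,1)
  BB@(2,0): attacks (3,1) (4,2) (5,3) (1,1) (0,2)
  BQ@(3,5): attacks (3,4) (3,3) (3,2) (3,1) (3,0) (4,5) (5,5) (2,5) (1,5) (0,5) (4,4) (5,3) (2,4) (1,3) (0,2)
B attacks (4,5): yes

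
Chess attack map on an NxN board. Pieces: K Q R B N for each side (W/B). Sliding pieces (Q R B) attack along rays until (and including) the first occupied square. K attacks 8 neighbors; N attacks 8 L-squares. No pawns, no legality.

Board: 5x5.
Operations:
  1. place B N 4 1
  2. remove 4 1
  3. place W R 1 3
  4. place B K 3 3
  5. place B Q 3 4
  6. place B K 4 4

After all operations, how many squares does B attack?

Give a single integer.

Answer: 13

Derivation:
Op 1: place BN@(4,1)
Op 2: remove (4,1)
Op 3: place WR@(1,3)
Op 4: place BK@(3,3)
Op 5: place BQ@(3,4)
Op 6: place BK@(4,4)
Per-piece attacks for B:
  BK@(3,3): attacks (3,4) (3,2) (4,3) (2,3) (4,4) (4,2) (2,4) (2,2)
  BQ@(3,4): attacks (3,3) (4,4) (2,4) (1,4) (0,4) (4,3) (2,3) (1,2) (0,1) [ray(0,-1) blocked at (3,3); ray(1,0) blocked at (4,4)]
  BK@(4,4): attacks (4,3) (3,4) (3,3)
Union (13 distinct): (0,1) (0,4) (1,2) (1,4) (2,2) (2,3) (2,4) (3,2) (3,3) (3,4) (4,2) (4,3) (4,4)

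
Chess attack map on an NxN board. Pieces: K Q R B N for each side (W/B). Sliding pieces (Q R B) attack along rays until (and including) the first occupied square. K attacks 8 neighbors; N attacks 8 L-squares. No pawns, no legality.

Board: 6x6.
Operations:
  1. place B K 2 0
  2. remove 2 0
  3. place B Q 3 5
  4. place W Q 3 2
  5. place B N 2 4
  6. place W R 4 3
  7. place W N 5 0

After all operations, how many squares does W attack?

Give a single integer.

Answer: 24

Derivation:
Op 1: place BK@(2,0)
Op 2: remove (2,0)
Op 3: place BQ@(3,5)
Op 4: place WQ@(3,2)
Op 5: place BN@(2,4)
Op 6: place WR@(4,3)
Op 7: place WN@(5,0)
Per-piece attacks for W:
  WQ@(3,2): attacks (3,3) (3,4) (3,5) (3,1) (3,0) (4,2) (5,2) (2,2) (1,2) (0,2) (4,3) (4,1) (5,0) (2,3) (1,4) (0,5) (2,1) (1,0) [ray(0,1) blocked at (3,5); ray(1,1) blocked at (4,3); ray(1,-1) blocked at (5,0)]
  WR@(4,3): attacks (4,4) (4,5) (4,2) (4,1) (4,0) (5,3) (3,3) (2,3) (1,3) (0,3)
  WN@(5,0): attacks (4,2) (3,1)
Union (24 distinct): (0,2) (0,3) (0,5) (1,0) (1,2) (1,3) (1,4) (2,1) (2,2) (2,3) (3,0) (3,1) (3,3) (3,4) (3,5) (4,0) (4,1) (4,2) (4,3) (4,4) (4,5) (5,0) (5,2) (5,3)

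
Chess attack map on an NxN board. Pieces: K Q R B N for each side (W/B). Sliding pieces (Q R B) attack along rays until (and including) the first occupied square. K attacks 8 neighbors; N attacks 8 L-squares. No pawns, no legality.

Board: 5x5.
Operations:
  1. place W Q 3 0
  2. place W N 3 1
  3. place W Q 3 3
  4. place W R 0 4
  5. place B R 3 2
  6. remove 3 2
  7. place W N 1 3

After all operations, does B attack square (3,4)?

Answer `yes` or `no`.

Answer: no

Derivation:
Op 1: place WQ@(3,0)
Op 2: place WN@(3,1)
Op 3: place WQ@(3,3)
Op 4: place WR@(0,4)
Op 5: place BR@(3,2)
Op 6: remove (3,2)
Op 7: place WN@(1,3)
Per-piece attacks for B:
B attacks (3,4): no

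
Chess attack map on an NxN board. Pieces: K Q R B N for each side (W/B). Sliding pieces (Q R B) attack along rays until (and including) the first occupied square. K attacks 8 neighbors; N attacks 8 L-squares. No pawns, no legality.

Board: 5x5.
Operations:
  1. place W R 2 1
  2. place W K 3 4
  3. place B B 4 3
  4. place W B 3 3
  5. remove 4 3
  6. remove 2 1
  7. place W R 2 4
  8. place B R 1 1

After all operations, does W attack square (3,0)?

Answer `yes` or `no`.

Answer: no

Derivation:
Op 1: place WR@(2,1)
Op 2: place WK@(3,4)
Op 3: place BB@(4,3)
Op 4: place WB@(3,3)
Op 5: remove (4,3)
Op 6: remove (2,1)
Op 7: place WR@(2,4)
Op 8: place BR@(1,1)
Per-piece attacks for W:
  WR@(2,4): attacks (2,3) (2,2) (2,1) (2,0) (3,4) (1,4) (0,4) [ray(1,0) blocked at (3,4)]
  WB@(3,3): attacks (4,4) (4,2) (2,4) (2,2) (1,1) [ray(-1,1) blocked at (2,4); ray(-1,-1) blocked at (1,1)]
  WK@(3,4): attacks (3,3) (4,4) (2,4) (4,3) (2,3)
W attacks (3,0): no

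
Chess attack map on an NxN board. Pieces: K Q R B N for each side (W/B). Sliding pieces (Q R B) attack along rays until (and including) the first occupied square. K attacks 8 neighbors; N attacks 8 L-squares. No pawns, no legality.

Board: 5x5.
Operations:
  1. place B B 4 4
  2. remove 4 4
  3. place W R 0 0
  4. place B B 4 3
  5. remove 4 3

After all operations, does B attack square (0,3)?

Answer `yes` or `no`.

Answer: no

Derivation:
Op 1: place BB@(4,4)
Op 2: remove (4,4)
Op 3: place WR@(0,0)
Op 4: place BB@(4,3)
Op 5: remove (4,3)
Per-piece attacks for B:
B attacks (0,3): no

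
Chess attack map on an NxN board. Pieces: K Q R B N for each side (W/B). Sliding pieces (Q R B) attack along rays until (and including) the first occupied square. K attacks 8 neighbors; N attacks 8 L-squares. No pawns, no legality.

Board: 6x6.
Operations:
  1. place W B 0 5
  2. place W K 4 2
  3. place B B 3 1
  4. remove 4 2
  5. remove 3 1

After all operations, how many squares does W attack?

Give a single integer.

Answer: 5

Derivation:
Op 1: place WB@(0,5)
Op 2: place WK@(4,2)
Op 3: place BB@(3,1)
Op 4: remove (4,2)
Op 5: remove (3,1)
Per-piece attacks for W:
  WB@(0,5): attacks (1,4) (2,3) (3,2) (4,1) (5,0)
Union (5 distinct): (1,4) (2,3) (3,2) (4,1) (5,0)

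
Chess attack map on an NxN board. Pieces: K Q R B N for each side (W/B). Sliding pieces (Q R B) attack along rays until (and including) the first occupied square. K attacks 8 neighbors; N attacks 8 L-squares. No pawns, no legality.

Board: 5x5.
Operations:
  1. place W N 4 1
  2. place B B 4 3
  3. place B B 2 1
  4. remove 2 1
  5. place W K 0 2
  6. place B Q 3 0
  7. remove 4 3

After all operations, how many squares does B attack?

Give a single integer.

Answer: 12

Derivation:
Op 1: place WN@(4,1)
Op 2: place BB@(4,3)
Op 3: place BB@(2,1)
Op 4: remove (2,1)
Op 5: place WK@(0,2)
Op 6: place BQ@(3,0)
Op 7: remove (4,3)
Per-piece attacks for B:
  BQ@(3,0): attacks (3,1) (3,2) (3,3) (3,4) (4,0) (2,0) (1,0) (0,0) (4,1) (2,1) (1,2) (0,3) [ray(1,1) blocked at (4,1)]
Union (12 distinct): (0,0) (0,3) (1,0) (1,2) (2,0) (2,1) (3,1) (3,2) (3,3) (3,4) (4,0) (4,1)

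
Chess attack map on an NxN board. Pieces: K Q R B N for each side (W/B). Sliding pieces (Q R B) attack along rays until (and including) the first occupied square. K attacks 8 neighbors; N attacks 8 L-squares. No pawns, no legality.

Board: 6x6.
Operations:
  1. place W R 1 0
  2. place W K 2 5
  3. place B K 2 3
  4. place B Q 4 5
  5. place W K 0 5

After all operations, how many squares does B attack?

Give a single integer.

Op 1: place WR@(1,0)
Op 2: place WK@(2,5)
Op 3: place BK@(2,3)
Op 4: place BQ@(4,5)
Op 5: place WK@(0,5)
Per-piece attacks for B:
  BK@(2,3): attacks (2,4) (2,2) (3,3) (1,3) (3,4) (3,2) (1,4) (1,2)
  BQ@(4,5): attacks (4,4) (4,3) (4,2) (4,1) (4,0) (5,5) (3,5) (2,5) (5,4) (3,4) (2,3) [ray(-1,0) blocked at (2,5); ray(-1,-1) blocked at (2,3)]
Union (18 distinct): (1,2) (1,3) (1,4) (2,2) (2,3) (2,4) (2,5) (3,2) (3,3) (3,4) (3,5) (4,0) (4,1) (4,2) (4,3) (4,4) (5,4) (5,5)

Answer: 18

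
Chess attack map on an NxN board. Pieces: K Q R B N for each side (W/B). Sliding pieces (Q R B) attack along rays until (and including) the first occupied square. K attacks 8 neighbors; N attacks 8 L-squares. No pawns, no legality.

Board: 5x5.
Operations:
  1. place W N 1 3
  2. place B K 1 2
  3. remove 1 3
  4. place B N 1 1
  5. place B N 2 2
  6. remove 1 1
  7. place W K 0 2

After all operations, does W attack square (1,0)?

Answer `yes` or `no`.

Op 1: place WN@(1,3)
Op 2: place BK@(1,2)
Op 3: remove (1,3)
Op 4: place BN@(1,1)
Op 5: place BN@(2,2)
Op 6: remove (1,1)
Op 7: place WK@(0,2)
Per-piece attacks for W:
  WK@(0,2): attacks (0,3) (0,1) (1,2) (1,3) (1,1)
W attacks (1,0): no

Answer: no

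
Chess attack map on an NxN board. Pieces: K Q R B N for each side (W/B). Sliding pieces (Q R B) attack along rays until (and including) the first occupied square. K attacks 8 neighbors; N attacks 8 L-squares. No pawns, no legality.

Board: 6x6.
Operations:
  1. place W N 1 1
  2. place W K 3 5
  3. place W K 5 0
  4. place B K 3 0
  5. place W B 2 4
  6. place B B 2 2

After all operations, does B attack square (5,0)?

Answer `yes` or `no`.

Answer: no

Derivation:
Op 1: place WN@(1,1)
Op 2: place WK@(3,5)
Op 3: place WK@(5,0)
Op 4: place BK@(3,0)
Op 5: place WB@(2,4)
Op 6: place BB@(2,2)
Per-piece attacks for B:
  BB@(2,2): attacks (3,3) (4,4) (5,5) (3,1) (4,0) (1,3) (0,4) (1,1) [ray(-1,-1) blocked at (1,1)]
  BK@(3,0): attacks (3,1) (4,0) (2,0) (4,1) (2,1)
B attacks (5,0): no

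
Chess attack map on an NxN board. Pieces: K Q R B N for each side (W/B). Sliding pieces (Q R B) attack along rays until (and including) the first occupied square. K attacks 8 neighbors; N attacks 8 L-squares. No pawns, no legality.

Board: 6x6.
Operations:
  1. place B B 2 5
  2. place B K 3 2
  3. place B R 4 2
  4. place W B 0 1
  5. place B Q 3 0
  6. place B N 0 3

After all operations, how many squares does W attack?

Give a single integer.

Answer: 5

Derivation:
Op 1: place BB@(2,5)
Op 2: place BK@(3,2)
Op 3: place BR@(4,2)
Op 4: place WB@(0,1)
Op 5: place BQ@(3,0)
Op 6: place BN@(0,3)
Per-piece attacks for W:
  WB@(0,1): attacks (1,2) (2,3) (3,4) (4,5) (1,0)
Union (5 distinct): (1,0) (1,2) (2,3) (3,4) (4,5)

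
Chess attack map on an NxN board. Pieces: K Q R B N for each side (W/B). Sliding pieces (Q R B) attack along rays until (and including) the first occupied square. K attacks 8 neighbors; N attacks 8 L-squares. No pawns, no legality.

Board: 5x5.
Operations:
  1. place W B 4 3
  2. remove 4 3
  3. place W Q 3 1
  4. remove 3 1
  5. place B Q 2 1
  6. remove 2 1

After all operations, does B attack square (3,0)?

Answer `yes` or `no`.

Answer: no

Derivation:
Op 1: place WB@(4,3)
Op 2: remove (4,3)
Op 3: place WQ@(3,1)
Op 4: remove (3,1)
Op 5: place BQ@(2,1)
Op 6: remove (2,1)
Per-piece attacks for B:
B attacks (3,0): no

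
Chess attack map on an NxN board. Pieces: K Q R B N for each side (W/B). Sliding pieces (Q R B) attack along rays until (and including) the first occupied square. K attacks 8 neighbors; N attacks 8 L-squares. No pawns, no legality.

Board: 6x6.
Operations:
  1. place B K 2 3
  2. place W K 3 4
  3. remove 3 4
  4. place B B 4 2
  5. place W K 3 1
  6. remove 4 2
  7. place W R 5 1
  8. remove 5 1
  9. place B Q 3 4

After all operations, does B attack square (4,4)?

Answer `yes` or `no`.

Answer: yes

Derivation:
Op 1: place BK@(2,3)
Op 2: place WK@(3,4)
Op 3: remove (3,4)
Op 4: place BB@(4,2)
Op 5: place WK@(3,1)
Op 6: remove (4,2)
Op 7: place WR@(5,1)
Op 8: remove (5,1)
Op 9: place BQ@(3,4)
Per-piece attacks for B:
  BK@(2,3): attacks (2,4) (2,2) (3,3) (1,3) (3,4) (3,2) (1,4) (1,2)
  BQ@(3,4): attacks (3,5) (3,3) (3,2) (3,1) (4,4) (5,4) (2,4) (1,4) (0,4) (4,5) (4,3) (5,2) (2,5) (2,3) [ray(0,-1) blocked at (3,1); ray(-1,-1) blocked at (2,3)]
B attacks (4,4): yes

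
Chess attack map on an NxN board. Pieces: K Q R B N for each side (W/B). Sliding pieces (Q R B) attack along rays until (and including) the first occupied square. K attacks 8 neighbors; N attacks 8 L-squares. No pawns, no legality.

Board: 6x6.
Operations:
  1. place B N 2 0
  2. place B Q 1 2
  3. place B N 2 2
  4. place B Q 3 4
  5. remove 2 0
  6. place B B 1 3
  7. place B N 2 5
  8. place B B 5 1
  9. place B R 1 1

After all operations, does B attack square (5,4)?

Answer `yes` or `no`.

Answer: yes

Derivation:
Op 1: place BN@(2,0)
Op 2: place BQ@(1,2)
Op 3: place BN@(2,2)
Op 4: place BQ@(3,4)
Op 5: remove (2,0)
Op 6: place BB@(1,3)
Op 7: place BN@(2,5)
Op 8: place BB@(5,1)
Op 9: place BR@(1,1)
Per-piece attacks for B:
  BR@(1,1): attacks (1,2) (1,0) (2,1) (3,1) (4,1) (5,1) (0,1) [ray(0,1) blocked at (1,2); ray(1,0) blocked at (5,1)]
  BQ@(1,2): attacks (1,3) (1,1) (2,2) (0,2) (2,3) (3,4) (2,1) (3,0) (0,3) (0,1) [ray(0,1) blocked at (1,3); ray(0,-1) blocked at (1,1); ray(1,0) blocked at (2,2); ray(1,1) blocked at (3,4)]
  BB@(1,3): attacks (2,4) (3,5) (2,2) (0,4) (0,2) [ray(1,-1) blocked at (2,2)]
  BN@(2,2): attacks (3,4) (4,3) (1,4) (0,3) (3,0) (4,1) (1,0) (0,1)
  BN@(2,5): attacks (3,3) (4,4) (1,3) (0,4)
  BQ@(3,4): attacks (3,5) (3,3) (3,2) (3,1) (3,0) (4,4) (5,4) (2,4) (1,4) (0,4) (4,5) (4,3) (5,2) (2,5) (2,3) (1,2) [ray(-1,1) blocked at (2,5); ray(-1,-1) blocked at (1,2)]
  BB@(5,1): attacks (4,2) (3,3) (2,4) (1,5) (4,0)
B attacks (5,4): yes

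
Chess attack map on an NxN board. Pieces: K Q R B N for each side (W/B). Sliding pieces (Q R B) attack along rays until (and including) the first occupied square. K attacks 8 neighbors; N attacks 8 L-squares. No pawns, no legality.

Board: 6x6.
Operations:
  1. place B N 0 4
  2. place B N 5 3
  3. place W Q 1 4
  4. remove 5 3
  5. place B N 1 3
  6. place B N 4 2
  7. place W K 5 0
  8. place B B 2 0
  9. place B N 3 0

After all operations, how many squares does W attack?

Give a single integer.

Op 1: place BN@(0,4)
Op 2: place BN@(5,3)
Op 3: place WQ@(1,4)
Op 4: remove (5,3)
Op 5: place BN@(1,3)
Op 6: place BN@(4,2)
Op 7: place WK@(5,0)
Op 8: place BB@(2,0)
Op 9: place BN@(3,0)
Per-piece attacks for W:
  WQ@(1,4): attacks (1,5) (1,3) (2,4) (3,4) (4,4) (5,4) (0,4) (2,5) (2,3) (3,2) (4,1) (5,0) (0,5) (0,3) [ray(0,-1) blocked at (1,3); ray(-1,0) blocked at (0,4); ray(1,-1) blocked at (5,0)]
  WK@(5,0): attacks (5,1) (4,0) (4,1)
Union (16 distinct): (0,3) (0,4) (0,5) (1,3) (1,5) (2,3) (2,4) (2,5) (3,2) (3,4) (4,0) (4,1) (4,4) (5,0) (5,1) (5,4)

Answer: 16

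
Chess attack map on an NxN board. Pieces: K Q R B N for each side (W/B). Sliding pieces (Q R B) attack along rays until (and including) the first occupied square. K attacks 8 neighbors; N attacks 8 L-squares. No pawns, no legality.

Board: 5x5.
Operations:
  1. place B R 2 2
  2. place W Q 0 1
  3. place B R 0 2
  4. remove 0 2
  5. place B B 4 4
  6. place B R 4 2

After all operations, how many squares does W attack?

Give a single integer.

Answer: 12

Derivation:
Op 1: place BR@(2,2)
Op 2: place WQ@(0,1)
Op 3: place BR@(0,2)
Op 4: remove (0,2)
Op 5: place BB@(4,4)
Op 6: place BR@(4,2)
Per-piece attacks for W:
  WQ@(0,1): attacks (0,2) (0,3) (0,4) (0,0) (1,1) (2,1) (3,1) (4,1) (1,2) (2,3) (3,4) (1,0)
Union (12 distinct): (0,0) (0,2) (0,3) (0,4) (1,0) (1,1) (1,2) (2,1) (2,3) (3,1) (3,4) (4,1)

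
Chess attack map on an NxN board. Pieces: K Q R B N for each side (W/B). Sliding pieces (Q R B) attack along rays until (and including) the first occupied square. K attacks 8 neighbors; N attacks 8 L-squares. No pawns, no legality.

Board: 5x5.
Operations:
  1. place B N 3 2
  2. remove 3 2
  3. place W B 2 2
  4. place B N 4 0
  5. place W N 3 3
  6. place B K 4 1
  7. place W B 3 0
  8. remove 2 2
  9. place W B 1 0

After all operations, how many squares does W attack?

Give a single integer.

Answer: 8

Derivation:
Op 1: place BN@(3,2)
Op 2: remove (3,2)
Op 3: place WB@(2,2)
Op 4: place BN@(4,0)
Op 5: place WN@(3,3)
Op 6: place BK@(4,1)
Op 7: place WB@(3,0)
Op 8: remove (2,2)
Op 9: place WB@(1,0)
Per-piece attacks for W:
  WB@(1,0): attacks (2,1) (3,2) (4,3) (0,1)
  WB@(3,0): attacks (4,1) (2,1) (1,2) (0,3) [ray(1,1) blocked at (4,1)]
  WN@(3,3): attacks (1,4) (4,1) (2,1) (1,2)
Union (8 distinct): (0,1) (0,3) (1,2) (1,4) (2,1) (3,2) (4,1) (4,3)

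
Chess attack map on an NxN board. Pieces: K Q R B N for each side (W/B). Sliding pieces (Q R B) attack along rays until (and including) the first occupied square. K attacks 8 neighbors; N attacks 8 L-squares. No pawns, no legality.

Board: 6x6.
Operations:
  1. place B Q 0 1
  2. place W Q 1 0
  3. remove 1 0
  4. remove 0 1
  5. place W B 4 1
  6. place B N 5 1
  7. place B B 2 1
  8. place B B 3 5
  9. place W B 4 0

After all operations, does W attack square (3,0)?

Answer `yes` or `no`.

Op 1: place BQ@(0,1)
Op 2: place WQ@(1,0)
Op 3: remove (1,0)
Op 4: remove (0,1)
Op 5: place WB@(4,1)
Op 6: place BN@(5,1)
Op 7: place BB@(2,1)
Op 8: place BB@(3,5)
Op 9: place WB@(4,0)
Per-piece attacks for W:
  WB@(4,0): attacks (5,1) (3,1) (2,2) (1,3) (0,4) [ray(1,1) blocked at (5,1)]
  WB@(4,1): attacks (5,2) (5,0) (3,2) (2,3) (1,4) (0,5) (3,0)
W attacks (3,0): yes

Answer: yes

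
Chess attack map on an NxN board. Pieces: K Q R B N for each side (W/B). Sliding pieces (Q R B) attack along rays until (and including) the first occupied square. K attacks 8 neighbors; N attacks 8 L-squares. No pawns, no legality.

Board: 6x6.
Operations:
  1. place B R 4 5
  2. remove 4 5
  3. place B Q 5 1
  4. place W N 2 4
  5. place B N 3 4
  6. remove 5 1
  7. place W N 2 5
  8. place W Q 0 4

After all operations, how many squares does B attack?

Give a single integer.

Answer: 6

Derivation:
Op 1: place BR@(4,5)
Op 2: remove (4,5)
Op 3: place BQ@(5,1)
Op 4: place WN@(2,4)
Op 5: place BN@(3,4)
Op 6: remove (5,1)
Op 7: place WN@(2,5)
Op 8: place WQ@(0,4)
Per-piece attacks for B:
  BN@(3,4): attacks (5,5) (1,5) (4,2) (5,3) (2,2) (1,3)
Union (6 distinct): (1,3) (1,5) (2,2) (4,2) (5,3) (5,5)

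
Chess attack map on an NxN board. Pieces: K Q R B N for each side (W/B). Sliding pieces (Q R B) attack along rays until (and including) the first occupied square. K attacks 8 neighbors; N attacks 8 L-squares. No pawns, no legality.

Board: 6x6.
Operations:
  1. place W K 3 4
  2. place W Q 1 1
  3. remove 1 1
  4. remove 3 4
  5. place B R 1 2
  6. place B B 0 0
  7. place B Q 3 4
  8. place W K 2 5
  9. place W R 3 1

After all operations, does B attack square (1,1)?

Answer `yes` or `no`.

Op 1: place WK@(3,4)
Op 2: place WQ@(1,1)
Op 3: remove (1,1)
Op 4: remove (3,4)
Op 5: place BR@(1,2)
Op 6: place BB@(0,0)
Op 7: place BQ@(3,4)
Op 8: place WK@(2,5)
Op 9: place WR@(3,1)
Per-piece attacks for B:
  BB@(0,0): attacks (1,1) (2,2) (3,3) (4,4) (5,5)
  BR@(1,2): attacks (1,3) (1,4) (1,5) (1,1) (1,0) (2,2) (3,2) (4,2) (5,2) (0,2)
  BQ@(3,4): attacks (3,5) (3,3) (3,2) (3,1) (4,4) (5,4) (2,4) (1,4) (0,4) (4,5) (4,3) (5,2) (2,5) (2,3) (1,2) [ray(0,-1) blocked at (3,1); ray(-1,1) blocked at (2,5); ray(-1,-1) blocked at (1,2)]
B attacks (1,1): yes

Answer: yes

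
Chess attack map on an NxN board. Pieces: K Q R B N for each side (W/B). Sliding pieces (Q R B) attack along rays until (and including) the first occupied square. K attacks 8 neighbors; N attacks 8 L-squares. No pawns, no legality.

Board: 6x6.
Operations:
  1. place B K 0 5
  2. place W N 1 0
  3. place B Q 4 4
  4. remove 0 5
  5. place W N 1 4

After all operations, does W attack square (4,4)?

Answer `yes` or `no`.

Op 1: place BK@(0,5)
Op 2: place WN@(1,0)
Op 3: place BQ@(4,4)
Op 4: remove (0,5)
Op 5: place WN@(1,4)
Per-piece attacks for W:
  WN@(1,0): attacks (2,2) (3,1) (0,2)
  WN@(1,4): attacks (3,5) (2,2) (3,3) (0,2)
W attacks (4,4): no

Answer: no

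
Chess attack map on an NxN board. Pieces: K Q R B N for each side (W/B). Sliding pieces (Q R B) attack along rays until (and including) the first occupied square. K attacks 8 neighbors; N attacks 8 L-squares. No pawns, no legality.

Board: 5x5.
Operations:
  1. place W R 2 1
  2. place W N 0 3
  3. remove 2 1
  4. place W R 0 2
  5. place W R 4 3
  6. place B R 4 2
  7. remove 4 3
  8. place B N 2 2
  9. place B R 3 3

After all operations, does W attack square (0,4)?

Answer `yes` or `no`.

Op 1: place WR@(2,1)
Op 2: place WN@(0,3)
Op 3: remove (2,1)
Op 4: place WR@(0,2)
Op 5: place WR@(4,3)
Op 6: place BR@(4,2)
Op 7: remove (4,3)
Op 8: place BN@(2,2)
Op 9: place BR@(3,3)
Per-piece attacks for W:
  WR@(0,2): attacks (0,3) (0,1) (0,0) (1,2) (2,2) [ray(0,1) blocked at (0,3); ray(1,0) blocked at (2,2)]
  WN@(0,3): attacks (2,4) (1,1) (2,2)
W attacks (0,4): no

Answer: no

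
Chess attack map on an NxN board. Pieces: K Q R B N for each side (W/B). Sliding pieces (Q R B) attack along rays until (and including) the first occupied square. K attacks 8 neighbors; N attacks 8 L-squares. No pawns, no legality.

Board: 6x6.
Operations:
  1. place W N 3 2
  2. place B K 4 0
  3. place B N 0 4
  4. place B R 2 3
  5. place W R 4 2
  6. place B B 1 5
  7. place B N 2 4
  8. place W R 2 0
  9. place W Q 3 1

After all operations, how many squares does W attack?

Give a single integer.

Answer: 22

Derivation:
Op 1: place WN@(3,2)
Op 2: place BK@(4,0)
Op 3: place BN@(0,4)
Op 4: place BR@(2,3)
Op 5: place WR@(4,2)
Op 6: place BB@(1,5)
Op 7: place BN@(2,4)
Op 8: place WR@(2,0)
Op 9: place WQ@(3,1)
Per-piece attacks for W:
  WR@(2,0): attacks (2,1) (2,2) (2,3) (3,0) (4,0) (1,0) (0,0) [ray(0,1) blocked at (2,3); ray(1,0) blocked at (4,0)]
  WQ@(3,1): attacks (3,2) (3,0) (4,1) (5,1) (2,1) (1,1) (0,1) (4,2) (4,0) (2,2) (1,3) (0,4) (2,0) [ray(0,1) blocked at (3,2); ray(1,1) blocked at (4,2); ray(1,-1) blocked at (4,0); ray(-1,1) blocked at (0,4); ray(-1,-1) blocked at (2,0)]
  WN@(3,2): attacks (4,4) (5,3) (2,4) (1,3) (4,0) (5,1) (2,0) (1,1)
  WR@(4,2): attacks (4,3) (4,4) (4,5) (4,1) (4,0) (5,2) (3,2) [ray(0,-1) blocked at (4,0); ray(-1,0) blocked at (3,2)]
Union (22 distinct): (0,0) (0,1) (0,4) (1,0) (1,1) (1,3) (2,0) (2,1) (2,2) (2,3) (2,4) (3,0) (3,2) (4,0) (4,1) (4,2) (4,3) (4,4) (4,5) (5,1) (5,2) (5,3)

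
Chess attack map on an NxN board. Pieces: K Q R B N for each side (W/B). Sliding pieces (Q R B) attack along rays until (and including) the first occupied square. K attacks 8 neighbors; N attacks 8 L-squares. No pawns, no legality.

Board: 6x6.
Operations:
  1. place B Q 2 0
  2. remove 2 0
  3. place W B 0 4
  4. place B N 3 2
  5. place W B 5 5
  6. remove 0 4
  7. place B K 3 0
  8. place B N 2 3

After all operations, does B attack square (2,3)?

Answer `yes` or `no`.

Op 1: place BQ@(2,0)
Op 2: remove (2,0)
Op 3: place WB@(0,4)
Op 4: place BN@(3,2)
Op 5: place WB@(5,5)
Op 6: remove (0,4)
Op 7: place BK@(3,0)
Op 8: place BN@(2,3)
Per-piece attacks for B:
  BN@(2,3): attacks (3,5) (4,4) (1,5) (0,4) (3,1) (4,2) (1,1) (0,2)
  BK@(3,0): attacks (3,1) (4,0) (2,0) (4,1) (2,1)
  BN@(3,2): attacks (4,4) (5,3) (2,4) (1,3) (4,0) (5,1) (2,0) (1,1)
B attacks (2,3): no

Answer: no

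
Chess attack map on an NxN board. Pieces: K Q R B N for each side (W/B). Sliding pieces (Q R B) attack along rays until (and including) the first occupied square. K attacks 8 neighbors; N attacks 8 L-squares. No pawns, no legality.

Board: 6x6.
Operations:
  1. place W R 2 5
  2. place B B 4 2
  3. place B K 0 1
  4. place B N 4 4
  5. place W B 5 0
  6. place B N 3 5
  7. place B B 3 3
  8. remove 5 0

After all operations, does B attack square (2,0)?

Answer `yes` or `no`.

Answer: yes

Derivation:
Op 1: place WR@(2,5)
Op 2: place BB@(4,2)
Op 3: place BK@(0,1)
Op 4: place BN@(4,4)
Op 5: place WB@(5,0)
Op 6: place BN@(3,5)
Op 7: place BB@(3,3)
Op 8: remove (5,0)
Per-piece attacks for B:
  BK@(0,1): attacks (0,2) (0,0) (1,1) (1,2) (1,0)
  BB@(3,3): attacks (4,4) (4,2) (2,4) (1,5) (2,2) (1,1) (0,0) [ray(1,1) blocked at (4,4); ray(1,-1) blocked at (4,2)]
  BN@(3,5): attacks (4,3) (5,4) (2,3) (1,4)
  BB@(4,2): attacks (5,3) (5,1) (3,3) (3,1) (2,0) [ray(-1,1) blocked at (3,3)]
  BN@(4,4): attacks (2,5) (5,2) (3,2) (2,3)
B attacks (2,0): yes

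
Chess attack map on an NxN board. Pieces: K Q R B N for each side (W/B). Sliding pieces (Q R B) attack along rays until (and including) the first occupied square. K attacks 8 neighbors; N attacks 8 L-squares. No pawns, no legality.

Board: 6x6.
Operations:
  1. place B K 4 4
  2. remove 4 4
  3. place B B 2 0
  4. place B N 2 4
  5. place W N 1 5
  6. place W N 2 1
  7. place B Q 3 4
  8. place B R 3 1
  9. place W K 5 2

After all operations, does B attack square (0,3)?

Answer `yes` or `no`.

Op 1: place BK@(4,4)
Op 2: remove (4,4)
Op 3: place BB@(2,0)
Op 4: place BN@(2,4)
Op 5: place WN@(1,5)
Op 6: place WN@(2,1)
Op 7: place BQ@(3,4)
Op 8: place BR@(3,1)
Op 9: place WK@(5,2)
Per-piece attacks for B:
  BB@(2,0): attacks (3,1) (1,1) (0,2) [ray(1,1) blocked at (3,1)]
  BN@(2,4): attacks (4,5) (0,5) (3,2) (4,3) (1,2) (0,3)
  BR@(3,1): attacks (3,2) (3,3) (3,4) (3,0) (4,1) (5,1) (2,1) [ray(0,1) blocked at (3,4); ray(-1,0) blocked at (2,1)]
  BQ@(3,4): attacks (3,5) (3,3) (3,2) (3,1) (4,4) (5,4) (2,4) (4,5) (4,3) (5,2) (2,5) (2,3) (1,2) (0,1) [ray(0,-1) blocked at (3,1); ray(-1,0) blocked at (2,4); ray(1,-1) blocked at (5,2)]
B attacks (0,3): yes

Answer: yes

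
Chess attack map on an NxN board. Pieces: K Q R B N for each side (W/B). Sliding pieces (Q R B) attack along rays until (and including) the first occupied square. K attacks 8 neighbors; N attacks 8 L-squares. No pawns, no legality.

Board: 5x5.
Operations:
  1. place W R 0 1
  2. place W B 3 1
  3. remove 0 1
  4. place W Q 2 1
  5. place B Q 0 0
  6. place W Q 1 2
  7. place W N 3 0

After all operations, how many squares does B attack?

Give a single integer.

Op 1: place WR@(0,1)
Op 2: place WB@(3,1)
Op 3: remove (0,1)
Op 4: place WQ@(2,1)
Op 5: place BQ@(0,0)
Op 6: place WQ@(1,2)
Op 7: place WN@(3,0)
Per-piece attacks for B:
  BQ@(0,0): attacks (0,1) (0,2) (0,3) (0,4) (1,0) (2,0) (3,0) (1,1) (2,2) (3,3) (4,4) [ray(1,0) blocked at (3,0)]
Union (11 distinct): (0,1) (0,2) (0,3) (0,4) (1,0) (1,1) (2,0) (2,2) (3,0) (3,3) (4,4)

Answer: 11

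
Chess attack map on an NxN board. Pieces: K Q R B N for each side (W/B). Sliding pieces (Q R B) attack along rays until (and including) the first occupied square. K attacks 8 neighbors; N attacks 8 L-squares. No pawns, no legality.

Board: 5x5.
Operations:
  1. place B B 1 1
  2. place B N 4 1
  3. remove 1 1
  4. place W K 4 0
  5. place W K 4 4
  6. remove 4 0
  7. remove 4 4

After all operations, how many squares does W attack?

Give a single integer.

Answer: 0

Derivation:
Op 1: place BB@(1,1)
Op 2: place BN@(4,1)
Op 3: remove (1,1)
Op 4: place WK@(4,0)
Op 5: place WK@(4,4)
Op 6: remove (4,0)
Op 7: remove (4,4)
Per-piece attacks for W:
Union (0 distinct): (none)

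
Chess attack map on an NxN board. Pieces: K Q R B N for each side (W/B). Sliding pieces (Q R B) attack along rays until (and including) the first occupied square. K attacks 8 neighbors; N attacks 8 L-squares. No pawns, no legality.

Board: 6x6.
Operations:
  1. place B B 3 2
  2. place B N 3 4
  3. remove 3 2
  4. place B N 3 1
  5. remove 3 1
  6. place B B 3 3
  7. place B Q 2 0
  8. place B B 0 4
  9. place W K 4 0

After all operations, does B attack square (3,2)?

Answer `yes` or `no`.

Op 1: place BB@(3,2)
Op 2: place BN@(3,4)
Op 3: remove (3,2)
Op 4: place BN@(3,1)
Op 5: remove (3,1)
Op 6: place BB@(3,3)
Op 7: place BQ@(2,0)
Op 8: place BB@(0,4)
Op 9: place WK@(4,0)
Per-piece attacks for B:
  BB@(0,4): attacks (1,5) (1,3) (2,2) (3,1) (4,0) [ray(1,-1) blocked at (4,0)]
  BQ@(2,0): attacks (2,1) (2,2) (2,3) (2,4) (2,5) (3,0) (4,0) (1,0) (0,0) (3,1) (4,2) (5,3) (1,1) (0,2) [ray(1,0) blocked at (4,0)]
  BB@(3,3): attacks (4,4) (5,5) (4,2) (5,1) (2,4) (1,5) (2,2) (1,1) (0,0)
  BN@(3,4): attacks (5,5) (1,5) (4,2) (5,3) (2,2) (1,3)
B attacks (3,2): no

Answer: no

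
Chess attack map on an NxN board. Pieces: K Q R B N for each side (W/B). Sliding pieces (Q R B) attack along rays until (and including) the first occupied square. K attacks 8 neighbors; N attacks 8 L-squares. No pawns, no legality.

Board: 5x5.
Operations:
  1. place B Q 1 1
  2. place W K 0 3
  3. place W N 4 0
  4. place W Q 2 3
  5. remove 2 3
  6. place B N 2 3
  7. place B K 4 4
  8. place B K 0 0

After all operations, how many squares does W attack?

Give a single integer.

Op 1: place BQ@(1,1)
Op 2: place WK@(0,3)
Op 3: place WN@(4,0)
Op 4: place WQ@(2,3)
Op 5: remove (2,3)
Op 6: place BN@(2,3)
Op 7: place BK@(4,4)
Op 8: place BK@(0,0)
Per-piece attacks for W:
  WK@(0,3): attacks (0,4) (0,2) (1,3) (1,4) (1,2)
  WN@(4,0): attacks (3,2) (2,1)
Union (7 distinct): (0,2) (0,4) (1,2) (1,3) (1,4) (2,1) (3,2)

Answer: 7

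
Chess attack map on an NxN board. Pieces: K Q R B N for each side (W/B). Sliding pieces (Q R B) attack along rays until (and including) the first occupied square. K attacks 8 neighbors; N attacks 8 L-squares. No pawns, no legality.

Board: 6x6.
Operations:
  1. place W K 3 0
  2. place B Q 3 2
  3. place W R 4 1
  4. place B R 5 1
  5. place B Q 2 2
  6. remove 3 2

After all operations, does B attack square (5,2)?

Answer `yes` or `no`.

Op 1: place WK@(3,0)
Op 2: place BQ@(3,2)
Op 3: place WR@(4,1)
Op 4: place BR@(5,1)
Op 5: place BQ@(2,2)
Op 6: remove (3,2)
Per-piece attacks for B:
  BQ@(2,2): attacks (2,3) (2,4) (2,5) (2,1) (2,0) (3,2) (4,2) (5,2) (1,2) (0,2) (3,3) (4,4) (5,5) (3,1) (4,0) (1,3) (0,4) (1,1) (0,0)
  BR@(5,1): attacks (5,2) (5,3) (5,4) (5,5) (5,0) (4,1) [ray(-1,0) blocked at (4,1)]
B attacks (5,2): yes

Answer: yes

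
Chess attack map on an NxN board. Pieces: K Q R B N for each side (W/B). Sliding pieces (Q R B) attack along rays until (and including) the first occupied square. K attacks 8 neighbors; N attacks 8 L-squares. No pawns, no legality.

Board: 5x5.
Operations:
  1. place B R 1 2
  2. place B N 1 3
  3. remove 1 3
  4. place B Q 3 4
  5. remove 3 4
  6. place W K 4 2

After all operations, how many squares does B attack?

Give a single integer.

Answer: 8

Derivation:
Op 1: place BR@(1,2)
Op 2: place BN@(1,3)
Op 3: remove (1,3)
Op 4: place BQ@(3,4)
Op 5: remove (3,4)
Op 6: place WK@(4,2)
Per-piece attacks for B:
  BR@(1,2): attacks (1,3) (1,4) (1,1) (1,0) (2,2) (3,2) (4,2) (0,2) [ray(1,0) blocked at (4,2)]
Union (8 distinct): (0,2) (1,0) (1,1) (1,3) (1,4) (2,2) (3,2) (4,2)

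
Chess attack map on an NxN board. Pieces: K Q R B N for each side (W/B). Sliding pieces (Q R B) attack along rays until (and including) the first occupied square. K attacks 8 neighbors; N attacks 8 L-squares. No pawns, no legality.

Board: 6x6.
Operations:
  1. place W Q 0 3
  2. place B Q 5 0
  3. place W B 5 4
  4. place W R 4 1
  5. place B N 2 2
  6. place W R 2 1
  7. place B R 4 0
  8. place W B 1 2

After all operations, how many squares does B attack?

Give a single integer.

Op 1: place WQ@(0,3)
Op 2: place BQ@(5,0)
Op 3: place WB@(5,4)
Op 4: place WR@(4,1)
Op 5: place BN@(2,2)
Op 6: place WR@(2,1)
Op 7: place BR@(4,0)
Op 8: place WB@(1,2)
Per-piece attacks for B:
  BN@(2,2): attacks (3,4) (4,3) (1,4) (0,3) (3,0) (4,1) (1,0) (0,1)
  BR@(4,0): attacks (4,1) (5,0) (3,0) (2,0) (1,0) (0,0) [ray(0,1) blocked at (4,1); ray(1,0) blocked at (5,0)]
  BQ@(5,0): attacks (5,1) (5,2) (5,3) (5,4) (4,0) (4,1) [ray(0,1) blocked at (5,4); ray(-1,0) blocked at (4,0); ray(-1,1) blocked at (4,1)]
Union (16 distinct): (0,0) (0,1) (0,3) (1,0) (1,4) (2,0) (3,0) (3,4) (4,0) (4,1) (4,3) (5,0) (5,1) (5,2) (5,3) (5,4)

Answer: 16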